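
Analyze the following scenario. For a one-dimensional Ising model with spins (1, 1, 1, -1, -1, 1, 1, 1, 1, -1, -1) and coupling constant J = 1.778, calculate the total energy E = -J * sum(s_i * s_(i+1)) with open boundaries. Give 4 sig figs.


Step 1: Nearest-neighbor products: 1, 1, -1, 1, -1, 1, 1, 1, -1, 1
Step 2: Sum of products = 4
Step 3: E = -1.778 * 4 = -7.112

-7.112


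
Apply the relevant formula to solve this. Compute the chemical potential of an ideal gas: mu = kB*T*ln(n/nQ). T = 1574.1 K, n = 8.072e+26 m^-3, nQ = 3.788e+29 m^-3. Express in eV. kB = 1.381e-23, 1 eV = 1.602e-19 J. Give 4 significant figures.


Step 1: n/nQ = 8.072e+26/3.788e+29 = 0.002131
Step 2: ln(n/nQ) = -6.151
Step 3: mu = kB*T*ln(n/nQ) = 2.174e-20*-6.151 = -1.337e-19 J
Step 4: Convert to eV: -1.337e-19/1.602e-19 = -0.8347 eV

-0.8347


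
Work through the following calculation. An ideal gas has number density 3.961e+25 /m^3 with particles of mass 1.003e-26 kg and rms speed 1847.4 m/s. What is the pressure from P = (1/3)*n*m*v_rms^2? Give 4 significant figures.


Step 1: v_rms^2 = 1847.4^2 = 3.413e+06
Step 2: n*m = 3.961e+25*1.003e-26 = 0.3973
Step 3: P = (1/3)*0.3973*3.413e+06 = 4.52e+05 Pa

4.52e+05


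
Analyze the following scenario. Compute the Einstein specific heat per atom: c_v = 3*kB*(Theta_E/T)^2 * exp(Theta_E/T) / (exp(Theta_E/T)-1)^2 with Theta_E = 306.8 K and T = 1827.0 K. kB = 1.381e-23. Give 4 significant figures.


Step 1: x = Theta_E/T = 306.8/1827.0 = 0.1679
Step 2: x^2 = 0.0282
Step 3: exp(x) = 1.183
Step 4: c_v = 3*1.381e-23*0.0282*1.183/(1.183-1)^2 = 4.133e-23

4.133e-23


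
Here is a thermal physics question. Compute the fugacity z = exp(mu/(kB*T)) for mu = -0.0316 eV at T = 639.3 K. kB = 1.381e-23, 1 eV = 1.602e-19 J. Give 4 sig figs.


Step 1: Convert mu to Joules: -0.0316*1.602e-19 = -5.062e-21 J
Step 2: kB*T = 1.381e-23*639.3 = 8.829e-21 J
Step 3: mu/(kB*T) = -0.5734
Step 4: z = exp(-0.5734) = 0.5636

0.5636


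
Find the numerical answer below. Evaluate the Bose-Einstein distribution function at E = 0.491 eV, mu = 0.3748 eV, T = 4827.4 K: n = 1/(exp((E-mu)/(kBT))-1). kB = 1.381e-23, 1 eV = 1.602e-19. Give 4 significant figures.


Step 1: (E - mu) = 0.1162 eV
Step 2: x = (E-mu)*eV/(kB*T) = 0.1162*1.602e-19/(1.381e-23*4827.4) = 0.2792
Step 3: exp(x) = 1.322
Step 4: n = 1/(exp(x)-1) = 3.105

3.105


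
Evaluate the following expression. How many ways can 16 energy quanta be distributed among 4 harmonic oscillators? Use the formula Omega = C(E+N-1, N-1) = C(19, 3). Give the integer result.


Step 1: Use binomial coefficient C(19, 3)
Step 2: Numerator = 19! / 16!
Step 3: Denominator = 3!
Step 4: Omega = 969

969


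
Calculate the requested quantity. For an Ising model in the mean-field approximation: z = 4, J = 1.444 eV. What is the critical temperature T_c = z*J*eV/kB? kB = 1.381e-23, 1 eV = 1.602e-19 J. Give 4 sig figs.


Step 1: z*J = 4*1.444 = 5.776 eV
Step 2: Convert to Joules: 5.776*1.602e-19 = 9.253e-19 J
Step 3: T_c = 9.253e-19 / 1.381e-23 = 6.7e+04 K

6.7e+04


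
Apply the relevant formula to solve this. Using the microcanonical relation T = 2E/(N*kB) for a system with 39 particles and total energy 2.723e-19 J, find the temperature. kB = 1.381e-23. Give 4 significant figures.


Step 1: Numerator = 2*E = 2*2.723e-19 = 5.446e-19 J
Step 2: Denominator = N*kB = 39*1.381e-23 = 5.386e-22
Step 3: T = 5.446e-19 / 5.386e-22 = 1011 K

1011


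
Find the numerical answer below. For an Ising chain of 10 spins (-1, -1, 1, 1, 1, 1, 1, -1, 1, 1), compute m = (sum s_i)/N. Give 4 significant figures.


Step 1: Count up spins (+1): 7, down spins (-1): 3
Step 2: Total magnetization M = 7 - 3 = 4
Step 3: m = M/N = 4/10 = 0.4

0.4


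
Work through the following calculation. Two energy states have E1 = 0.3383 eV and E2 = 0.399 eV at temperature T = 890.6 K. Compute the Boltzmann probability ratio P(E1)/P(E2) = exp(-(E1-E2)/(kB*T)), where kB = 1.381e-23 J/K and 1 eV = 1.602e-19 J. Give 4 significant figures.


Step 1: Compute energy difference dE = E1 - E2 = 0.3383 - 0.399 = -0.0607 eV
Step 2: Convert to Joules: dE_J = -0.0607 * 1.602e-19 = -9.724e-21 J
Step 3: Compute exponent = -dE_J / (kB * T) = -(-9.724e-21) / (1.381e-23 * 890.6) = 0.7906
Step 4: P(E1)/P(E2) = exp(0.7906) = 2.205

2.205


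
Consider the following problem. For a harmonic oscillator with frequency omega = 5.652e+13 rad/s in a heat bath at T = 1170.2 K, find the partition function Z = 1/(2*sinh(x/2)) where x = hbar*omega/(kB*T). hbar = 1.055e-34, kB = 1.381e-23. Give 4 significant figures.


Step 1: Compute x = hbar*omega/(kB*T) = 1.055e-34*5.652e+13/(1.381e-23*1170.2) = 0.369
Step 2: x/2 = 0.1845
Step 3: sinh(x/2) = 0.1855
Step 4: Z = 1/(2*0.1855) = 2.695

2.695


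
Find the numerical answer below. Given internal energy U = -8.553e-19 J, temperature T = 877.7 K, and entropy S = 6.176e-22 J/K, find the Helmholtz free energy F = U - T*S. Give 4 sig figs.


Step 1: T*S = 877.7 * 6.176e-22 = 5.421e-19 J
Step 2: F = U - T*S = -8.553e-19 - 5.421e-19
Step 3: F = -1.397e-18 J

-1.397e-18


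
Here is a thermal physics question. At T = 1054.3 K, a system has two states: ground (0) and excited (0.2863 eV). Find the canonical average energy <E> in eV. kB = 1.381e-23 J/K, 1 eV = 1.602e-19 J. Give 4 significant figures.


Step 1: beta*E = 0.2863*1.602e-19/(1.381e-23*1054.3) = 3.15
Step 2: exp(-beta*E) = 0.04285
Step 3: <E> = 0.2863*0.04285/(1+0.04285) = 0.01176 eV

0.01176


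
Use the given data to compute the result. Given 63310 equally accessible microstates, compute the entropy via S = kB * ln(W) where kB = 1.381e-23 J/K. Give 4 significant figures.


Step 1: ln(W) = ln(63310) = 11.06
Step 2: S = kB * ln(W) = 1.381e-23 * 11.06
Step 3: S = 1.527e-22 J/K

1.527e-22


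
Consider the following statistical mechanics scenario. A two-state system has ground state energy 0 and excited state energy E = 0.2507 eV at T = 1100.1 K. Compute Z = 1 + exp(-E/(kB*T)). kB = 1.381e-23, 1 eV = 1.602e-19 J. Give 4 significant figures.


Step 1: Compute beta*E = E*eV/(kB*T) = 0.2507*1.602e-19/(1.381e-23*1100.1) = 2.644
Step 2: exp(-beta*E) = exp(-2.644) = 0.07111
Step 3: Z = 1 + 0.07111 = 1.071

1.071


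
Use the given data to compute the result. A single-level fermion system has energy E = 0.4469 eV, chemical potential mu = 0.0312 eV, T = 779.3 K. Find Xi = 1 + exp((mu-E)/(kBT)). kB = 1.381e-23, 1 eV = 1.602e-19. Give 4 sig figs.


Step 1: (mu - E) = 0.0312 - 0.4469 = -0.4157 eV
Step 2: x = (mu-E)*eV/(kB*T) = -0.4157*1.602e-19/(1.381e-23*779.3) = -6.188
Step 3: exp(x) = 0.002054
Step 4: Xi = 1 + 0.002054 = 1.002

1.002


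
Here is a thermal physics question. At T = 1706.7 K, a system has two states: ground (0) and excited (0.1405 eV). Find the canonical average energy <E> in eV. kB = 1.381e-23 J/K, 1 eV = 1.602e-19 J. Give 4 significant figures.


Step 1: beta*E = 0.1405*1.602e-19/(1.381e-23*1706.7) = 0.955
Step 2: exp(-beta*E) = 0.3848
Step 3: <E> = 0.1405*0.3848/(1+0.3848) = 0.03904 eV

0.03904


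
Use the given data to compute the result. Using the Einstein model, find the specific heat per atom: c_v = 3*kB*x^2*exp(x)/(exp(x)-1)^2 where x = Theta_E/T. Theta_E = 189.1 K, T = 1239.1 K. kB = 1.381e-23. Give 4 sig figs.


Step 1: x = Theta_E/T = 189.1/1239.1 = 0.1526
Step 2: x^2 = 0.02329
Step 3: exp(x) = 1.165
Step 4: c_v = 3*1.381e-23*0.02329*1.165/(1.165-1)^2 = 4.135e-23

4.135e-23


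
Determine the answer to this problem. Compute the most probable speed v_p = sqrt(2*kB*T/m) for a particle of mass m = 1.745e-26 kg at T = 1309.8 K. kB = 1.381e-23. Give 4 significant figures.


Step 1: Numerator = 2*kB*T = 2*1.381e-23*1309.8 = 3.618e-20
Step 2: Ratio = 3.618e-20 / 1.745e-26 = 2.073e+06
Step 3: v_p = sqrt(2.073e+06) = 1440 m/s

1440


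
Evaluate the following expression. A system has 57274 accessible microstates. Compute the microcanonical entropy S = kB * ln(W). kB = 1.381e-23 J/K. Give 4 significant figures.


Step 1: ln(W) = ln(57274) = 10.96
Step 2: S = kB * ln(W) = 1.381e-23 * 10.96
Step 3: S = 1.513e-22 J/K

1.513e-22


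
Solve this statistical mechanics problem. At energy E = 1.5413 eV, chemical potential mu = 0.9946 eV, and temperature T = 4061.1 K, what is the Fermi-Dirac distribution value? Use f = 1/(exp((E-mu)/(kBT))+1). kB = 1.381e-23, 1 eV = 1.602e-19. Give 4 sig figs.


Step 1: (E - mu) = 1.5413 - 0.9946 = 0.5467 eV
Step 2: Convert: (E-mu)*eV = 8.758e-20 J
Step 3: x = (E-mu)*eV/(kB*T) = 1.562
Step 4: f = 1/(exp(1.562)+1) = 0.1734

0.1734


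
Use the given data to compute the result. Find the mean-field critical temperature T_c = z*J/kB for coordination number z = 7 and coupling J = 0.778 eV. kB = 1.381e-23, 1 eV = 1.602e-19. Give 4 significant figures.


Step 1: z*J = 7*0.778 = 5.446 eV
Step 2: Convert to Joules: 5.446*1.602e-19 = 8.724e-19 J
Step 3: T_c = 8.724e-19 / 1.381e-23 = 6.318e+04 K

6.318e+04


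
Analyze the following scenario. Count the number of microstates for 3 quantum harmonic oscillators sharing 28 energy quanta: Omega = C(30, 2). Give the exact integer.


Step 1: Use binomial coefficient C(30, 2)
Step 2: Numerator = 30! / 28!
Step 3: Denominator = 2!
Step 4: Omega = 435

435


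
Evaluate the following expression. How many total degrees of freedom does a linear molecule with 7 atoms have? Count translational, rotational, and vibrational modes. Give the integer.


Step 1: Translational DOF = 3
Step 2: Rotational DOF (linear) = 2
Step 3: Vibrational DOF = 3*7 - 5 = 16
Step 4: Total = 3 + 2 + 16 = 21

21


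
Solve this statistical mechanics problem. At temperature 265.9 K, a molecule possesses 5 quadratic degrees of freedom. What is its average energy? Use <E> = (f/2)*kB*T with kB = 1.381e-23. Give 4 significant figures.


Step 1: f/2 = 5/2 = 2.5
Step 2: kB*T = 1.381e-23 * 265.9 = 3.672e-21
Step 3: <E> = 2.5 * 3.672e-21 = 9.18e-21 J

9.18e-21


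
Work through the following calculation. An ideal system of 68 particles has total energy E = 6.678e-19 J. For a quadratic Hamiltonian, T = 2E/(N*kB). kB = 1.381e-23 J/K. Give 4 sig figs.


Step 1: Numerator = 2*E = 2*6.678e-19 = 1.336e-18 J
Step 2: Denominator = N*kB = 68*1.381e-23 = 9.391e-22
Step 3: T = 1.336e-18 / 9.391e-22 = 1422 K

1422


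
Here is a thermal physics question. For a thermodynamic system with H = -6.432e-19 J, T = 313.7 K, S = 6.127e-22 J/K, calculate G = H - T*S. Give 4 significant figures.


Step 1: T*S = 313.7 * 6.127e-22 = 1.922e-19 J
Step 2: G = H - T*S = -6.432e-19 - 1.922e-19
Step 3: G = -8.354e-19 J

-8.354e-19


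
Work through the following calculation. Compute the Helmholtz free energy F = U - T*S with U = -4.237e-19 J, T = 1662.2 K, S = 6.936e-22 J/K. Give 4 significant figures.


Step 1: T*S = 1662.2 * 6.936e-22 = 1.153e-18 J
Step 2: F = U - T*S = -4.237e-19 - 1.153e-18
Step 3: F = -1.577e-18 J

-1.577e-18


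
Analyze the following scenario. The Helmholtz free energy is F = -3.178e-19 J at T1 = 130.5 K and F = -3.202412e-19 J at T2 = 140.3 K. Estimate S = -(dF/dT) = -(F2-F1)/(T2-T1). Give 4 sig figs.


Step 1: dF = F2 - F1 = -3.202412e-19 - (-3.178e-19) = -2.4412e-21 J
Step 2: dT = T2 - T1 = 140.3 - 130.5 = 9.8 K
Step 3: S = -dF/dT = -(-2.4412e-21)/9.8 = 2.491e-22 J/K

2.491e-22


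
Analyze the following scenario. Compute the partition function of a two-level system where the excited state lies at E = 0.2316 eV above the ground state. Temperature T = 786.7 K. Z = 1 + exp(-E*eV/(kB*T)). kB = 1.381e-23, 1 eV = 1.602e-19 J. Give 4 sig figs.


Step 1: Compute beta*E = E*eV/(kB*T) = 0.2316*1.602e-19/(1.381e-23*786.7) = 3.415
Step 2: exp(-beta*E) = exp(-3.415) = 0.03287
Step 3: Z = 1 + 0.03287 = 1.033

1.033


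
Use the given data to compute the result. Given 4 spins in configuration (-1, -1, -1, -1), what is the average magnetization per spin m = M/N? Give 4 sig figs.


Step 1: Count up spins (+1): 0, down spins (-1): 4
Step 2: Total magnetization M = 0 - 4 = -4
Step 3: m = M/N = -4/4 = -1

-1


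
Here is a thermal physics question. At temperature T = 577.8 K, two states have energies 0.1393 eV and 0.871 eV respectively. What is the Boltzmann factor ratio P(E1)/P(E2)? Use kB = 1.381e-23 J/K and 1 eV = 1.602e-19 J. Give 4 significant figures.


Step 1: Compute energy difference dE = E1 - E2 = 0.1393 - 0.871 = -0.7317 eV
Step 2: Convert to Joules: dE_J = -0.7317 * 1.602e-19 = -1.172e-19 J
Step 3: Compute exponent = -dE_J / (kB * T) = -(-1.172e-19) / (1.381e-23 * 577.8) = 14.69
Step 4: P(E1)/P(E2) = exp(14.69) = 2.398e+06

2.398e+06


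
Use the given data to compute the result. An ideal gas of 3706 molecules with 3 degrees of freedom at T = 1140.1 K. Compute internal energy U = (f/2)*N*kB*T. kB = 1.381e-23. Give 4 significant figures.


Step 1: f/2 = 3/2 = 1.5
Step 2: N*kB*T = 3706*1.381e-23*1140.1 = 5.835e-17
Step 3: U = 1.5 * 5.835e-17 = 8.753e-17 J

8.753e-17


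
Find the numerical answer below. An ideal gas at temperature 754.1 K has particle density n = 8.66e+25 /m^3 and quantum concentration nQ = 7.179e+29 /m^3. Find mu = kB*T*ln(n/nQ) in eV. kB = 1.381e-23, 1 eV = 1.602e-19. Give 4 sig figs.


Step 1: n/nQ = 8.66e+25/7.179e+29 = 0.0001206
Step 2: ln(n/nQ) = -9.023
Step 3: mu = kB*T*ln(n/nQ) = 1.041e-20*-9.023 = -9.396e-20 J
Step 4: Convert to eV: -9.396e-20/1.602e-19 = -0.5865 eV

-0.5865


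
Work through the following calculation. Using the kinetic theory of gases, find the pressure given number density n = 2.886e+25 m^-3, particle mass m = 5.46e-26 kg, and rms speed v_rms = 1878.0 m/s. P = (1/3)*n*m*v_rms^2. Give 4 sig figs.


Step 1: v_rms^2 = 1878.0^2 = 3.527e+06
Step 2: n*m = 2.886e+25*5.46e-26 = 1.576
Step 3: P = (1/3)*1.576*3.527e+06 = 1.853e+06 Pa

1.853e+06


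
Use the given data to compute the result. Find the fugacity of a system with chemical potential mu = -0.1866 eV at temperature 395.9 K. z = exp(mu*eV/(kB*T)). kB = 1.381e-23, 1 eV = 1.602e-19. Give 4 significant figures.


Step 1: Convert mu to Joules: -0.1866*1.602e-19 = -2.989e-20 J
Step 2: kB*T = 1.381e-23*395.9 = 5.467e-21 J
Step 3: mu/(kB*T) = -5.468
Step 4: z = exp(-5.468) = 0.004221

0.004221


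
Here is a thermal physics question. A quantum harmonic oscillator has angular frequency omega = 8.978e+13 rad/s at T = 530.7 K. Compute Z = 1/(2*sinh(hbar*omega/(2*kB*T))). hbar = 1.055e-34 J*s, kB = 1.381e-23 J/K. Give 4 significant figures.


Step 1: Compute x = hbar*omega/(kB*T) = 1.055e-34*8.978e+13/(1.381e-23*530.7) = 1.292
Step 2: x/2 = 0.6462
Step 3: sinh(x/2) = 0.6921
Step 4: Z = 1/(2*0.6921) = 0.7224

0.7224


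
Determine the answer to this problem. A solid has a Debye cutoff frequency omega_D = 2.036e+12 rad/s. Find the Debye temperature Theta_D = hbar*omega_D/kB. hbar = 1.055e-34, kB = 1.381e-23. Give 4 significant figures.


Step 1: hbar*omega_D = 1.055e-34 * 2.036e+12 = 2.148e-22 J
Step 2: Theta_D = 2.148e-22 / 1.381e-23
Step 3: Theta_D = 15.55 K

15.55


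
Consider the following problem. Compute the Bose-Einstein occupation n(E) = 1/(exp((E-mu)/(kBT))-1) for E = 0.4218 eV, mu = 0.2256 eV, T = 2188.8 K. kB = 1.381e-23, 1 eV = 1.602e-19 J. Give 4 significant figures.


Step 1: (E - mu) = 0.1962 eV
Step 2: x = (E-mu)*eV/(kB*T) = 0.1962*1.602e-19/(1.381e-23*2188.8) = 1.04
Step 3: exp(x) = 2.829
Step 4: n = 1/(exp(x)-1) = 0.5468

0.5468


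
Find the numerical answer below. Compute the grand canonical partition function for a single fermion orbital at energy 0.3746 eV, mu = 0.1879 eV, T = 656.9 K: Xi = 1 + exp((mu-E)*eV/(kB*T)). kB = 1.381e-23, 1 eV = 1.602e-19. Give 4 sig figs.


Step 1: (mu - E) = 0.1879 - 0.3746 = -0.1867 eV
Step 2: x = (mu-E)*eV/(kB*T) = -0.1867*1.602e-19/(1.381e-23*656.9) = -3.297
Step 3: exp(x) = 0.037
Step 4: Xi = 1 + 0.037 = 1.037

1.037


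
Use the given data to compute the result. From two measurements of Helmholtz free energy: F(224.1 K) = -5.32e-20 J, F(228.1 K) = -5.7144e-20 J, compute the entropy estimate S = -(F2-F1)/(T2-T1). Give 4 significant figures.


Step 1: dF = F2 - F1 = -5.7144e-20 - (-5.32e-20) = -3.944e-21 J
Step 2: dT = T2 - T1 = 228.1 - 224.1 = 4 K
Step 3: S = -dF/dT = -(-3.944e-21)/4 = 9.86e-22 J/K

9.86e-22


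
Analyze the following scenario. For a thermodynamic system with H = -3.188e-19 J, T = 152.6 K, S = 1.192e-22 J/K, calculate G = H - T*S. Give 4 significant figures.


Step 1: T*S = 152.6 * 1.192e-22 = 1.819e-20 J
Step 2: G = H - T*S = -3.188e-19 - 1.819e-20
Step 3: G = -3.37e-19 J

-3.37e-19


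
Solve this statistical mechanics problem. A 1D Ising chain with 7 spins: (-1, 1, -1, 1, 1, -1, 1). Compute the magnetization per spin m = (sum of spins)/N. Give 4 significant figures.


Step 1: Count up spins (+1): 4, down spins (-1): 3
Step 2: Total magnetization M = 4 - 3 = 1
Step 3: m = M/N = 1/7 = 0.1429

0.1429


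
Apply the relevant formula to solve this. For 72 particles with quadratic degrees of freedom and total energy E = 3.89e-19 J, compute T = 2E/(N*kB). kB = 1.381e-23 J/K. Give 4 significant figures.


Step 1: Numerator = 2*E = 2*3.89e-19 = 7.78e-19 J
Step 2: Denominator = N*kB = 72*1.381e-23 = 9.943e-22
Step 3: T = 7.78e-19 / 9.943e-22 = 782.4 K

782.4


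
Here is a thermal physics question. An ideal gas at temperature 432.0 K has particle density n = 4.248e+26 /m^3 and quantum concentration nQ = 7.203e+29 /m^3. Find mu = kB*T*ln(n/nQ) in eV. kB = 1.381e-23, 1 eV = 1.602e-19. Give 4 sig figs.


Step 1: n/nQ = 4.248e+26/7.203e+29 = 0.0005898
Step 2: ln(n/nQ) = -7.436
Step 3: mu = kB*T*ln(n/nQ) = 5.966e-21*-7.436 = -4.436e-20 J
Step 4: Convert to eV: -4.436e-20/1.602e-19 = -0.2769 eV

-0.2769


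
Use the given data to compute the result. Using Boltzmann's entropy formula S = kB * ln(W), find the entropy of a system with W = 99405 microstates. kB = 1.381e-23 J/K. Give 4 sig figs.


Step 1: ln(W) = ln(99405) = 11.51
Step 2: S = kB * ln(W) = 1.381e-23 * 11.51
Step 3: S = 1.589e-22 J/K

1.589e-22


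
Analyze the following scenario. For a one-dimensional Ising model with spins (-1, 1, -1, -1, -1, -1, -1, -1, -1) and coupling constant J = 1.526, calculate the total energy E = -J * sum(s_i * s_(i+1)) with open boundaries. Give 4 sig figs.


Step 1: Nearest-neighbor products: -1, -1, 1, 1, 1, 1, 1, 1
Step 2: Sum of products = 4
Step 3: E = -1.526 * 4 = -6.104

-6.104


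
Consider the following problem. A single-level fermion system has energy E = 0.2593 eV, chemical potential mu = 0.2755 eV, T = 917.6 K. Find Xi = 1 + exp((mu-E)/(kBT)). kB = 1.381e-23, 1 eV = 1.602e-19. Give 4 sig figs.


Step 1: (mu - E) = 0.2755 - 0.2593 = 0.0162 eV
Step 2: x = (mu-E)*eV/(kB*T) = 0.0162*1.602e-19/(1.381e-23*917.6) = 0.2048
Step 3: exp(x) = 1.227
Step 4: Xi = 1 + 1.227 = 2.227

2.227


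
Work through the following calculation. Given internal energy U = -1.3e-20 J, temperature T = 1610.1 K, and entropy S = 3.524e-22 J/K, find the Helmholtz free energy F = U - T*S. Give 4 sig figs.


Step 1: T*S = 1610.1 * 3.524e-22 = 5.674e-19 J
Step 2: F = U - T*S = -1.3e-20 - 5.674e-19
Step 3: F = -5.804e-19 J

-5.804e-19


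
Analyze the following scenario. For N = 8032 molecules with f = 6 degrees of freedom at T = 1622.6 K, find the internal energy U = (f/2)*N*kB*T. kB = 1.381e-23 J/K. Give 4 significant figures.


Step 1: f/2 = 6/2 = 3.0
Step 2: N*kB*T = 8032*1.381e-23*1622.6 = 1.8e-16
Step 3: U = 3.0 * 1.8e-16 = 5.399e-16 J

5.399e-16


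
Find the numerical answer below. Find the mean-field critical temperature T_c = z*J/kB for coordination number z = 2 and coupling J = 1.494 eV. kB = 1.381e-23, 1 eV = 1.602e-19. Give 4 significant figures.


Step 1: z*J = 2*1.494 = 2.988 eV
Step 2: Convert to Joules: 2.988*1.602e-19 = 4.787e-19 J
Step 3: T_c = 4.787e-19 / 1.381e-23 = 3.466e+04 K

3.466e+04


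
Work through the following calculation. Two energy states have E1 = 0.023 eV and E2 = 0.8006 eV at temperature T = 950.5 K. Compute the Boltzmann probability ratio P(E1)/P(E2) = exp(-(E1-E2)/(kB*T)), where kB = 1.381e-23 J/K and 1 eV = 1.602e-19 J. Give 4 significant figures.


Step 1: Compute energy difference dE = E1 - E2 = 0.023 - 0.8006 = -0.7776 eV
Step 2: Convert to Joules: dE_J = -0.7776 * 1.602e-19 = -1.246e-19 J
Step 3: Compute exponent = -dE_J / (kB * T) = -(-1.246e-19) / (1.381e-23 * 950.5) = 9.49
Step 4: P(E1)/P(E2) = exp(9.49) = 1.323e+04

1.323e+04


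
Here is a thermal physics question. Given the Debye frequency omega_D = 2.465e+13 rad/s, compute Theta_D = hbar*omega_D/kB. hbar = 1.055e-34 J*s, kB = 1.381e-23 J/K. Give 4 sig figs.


Step 1: hbar*omega_D = 1.055e-34 * 2.465e+13 = 2.601e-21 J
Step 2: Theta_D = 2.601e-21 / 1.381e-23
Step 3: Theta_D = 188.3 K

188.3


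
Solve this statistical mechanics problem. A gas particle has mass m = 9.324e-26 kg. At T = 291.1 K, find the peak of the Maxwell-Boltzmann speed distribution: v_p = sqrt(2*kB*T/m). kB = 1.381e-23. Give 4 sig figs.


Step 1: Numerator = 2*kB*T = 2*1.381e-23*291.1 = 8.04e-21
Step 2: Ratio = 8.04e-21 / 9.324e-26 = 8.623e+04
Step 3: v_p = sqrt(8.623e+04) = 293.7 m/s

293.7


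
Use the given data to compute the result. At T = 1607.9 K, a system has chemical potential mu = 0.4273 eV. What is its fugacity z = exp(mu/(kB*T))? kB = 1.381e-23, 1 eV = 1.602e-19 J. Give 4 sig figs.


Step 1: Convert mu to Joules: 0.4273*1.602e-19 = 6.845e-20 J
Step 2: kB*T = 1.381e-23*1607.9 = 2.221e-20 J
Step 3: mu/(kB*T) = 3.083
Step 4: z = exp(3.083) = 21.82

21.82


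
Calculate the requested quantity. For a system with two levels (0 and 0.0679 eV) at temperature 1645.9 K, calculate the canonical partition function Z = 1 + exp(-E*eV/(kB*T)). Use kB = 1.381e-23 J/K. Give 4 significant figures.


Step 1: Compute beta*E = E*eV/(kB*T) = 0.0679*1.602e-19/(1.381e-23*1645.9) = 0.4786
Step 2: exp(-beta*E) = exp(-0.4786) = 0.6197
Step 3: Z = 1 + 0.6197 = 1.62

1.62


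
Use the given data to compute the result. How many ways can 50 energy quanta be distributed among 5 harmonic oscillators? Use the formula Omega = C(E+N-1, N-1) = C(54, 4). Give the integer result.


Step 1: Use binomial coefficient C(54, 4)
Step 2: Numerator = 54! / 50!
Step 3: Denominator = 4!
Step 4: Omega = 316251

316251


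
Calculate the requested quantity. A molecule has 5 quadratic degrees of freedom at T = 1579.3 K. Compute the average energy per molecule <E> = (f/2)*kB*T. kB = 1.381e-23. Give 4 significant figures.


Step 1: f/2 = 5/2 = 2.5
Step 2: kB*T = 1.381e-23 * 1579.3 = 2.181e-20
Step 3: <E> = 2.5 * 2.181e-20 = 5.453e-20 J

5.453e-20


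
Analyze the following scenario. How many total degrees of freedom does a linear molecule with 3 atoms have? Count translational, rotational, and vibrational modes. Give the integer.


Step 1: Translational DOF = 3
Step 2: Rotational DOF (linear) = 2
Step 3: Vibrational DOF = 3*3 - 5 = 4
Step 4: Total = 3 + 2 + 4 = 9

9


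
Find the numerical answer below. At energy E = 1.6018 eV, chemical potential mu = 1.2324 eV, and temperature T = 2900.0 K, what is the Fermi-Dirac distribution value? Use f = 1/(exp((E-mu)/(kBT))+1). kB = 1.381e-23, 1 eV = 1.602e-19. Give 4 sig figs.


Step 1: (E - mu) = 1.6018 - 1.2324 = 0.3694 eV
Step 2: Convert: (E-mu)*eV = 5.918e-20 J
Step 3: x = (E-mu)*eV/(kB*T) = 1.478
Step 4: f = 1/(exp(1.478)+1) = 0.1858

0.1858


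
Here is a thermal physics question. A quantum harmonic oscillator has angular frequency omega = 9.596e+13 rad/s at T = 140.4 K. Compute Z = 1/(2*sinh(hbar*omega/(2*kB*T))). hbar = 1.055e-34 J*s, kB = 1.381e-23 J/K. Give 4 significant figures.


Step 1: Compute x = hbar*omega/(kB*T) = 1.055e-34*9.596e+13/(1.381e-23*140.4) = 5.221
Step 2: x/2 = 2.611
Step 3: sinh(x/2) = 6.767
Step 4: Z = 1/(2*6.767) = 0.07388

0.07388


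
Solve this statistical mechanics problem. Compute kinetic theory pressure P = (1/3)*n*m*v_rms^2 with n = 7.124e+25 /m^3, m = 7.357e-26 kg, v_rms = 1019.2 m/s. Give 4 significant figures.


Step 1: v_rms^2 = 1019.2^2 = 1.039e+06
Step 2: n*m = 7.124e+25*7.357e-26 = 5.241
Step 3: P = (1/3)*5.241*1.039e+06 = 1.815e+06 Pa

1.815e+06


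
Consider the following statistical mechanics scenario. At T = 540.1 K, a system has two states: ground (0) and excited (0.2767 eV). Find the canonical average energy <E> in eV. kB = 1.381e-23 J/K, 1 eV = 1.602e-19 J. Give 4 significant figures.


Step 1: beta*E = 0.2767*1.602e-19/(1.381e-23*540.1) = 5.943
Step 2: exp(-beta*E) = 0.002624
Step 3: <E> = 0.2767*0.002624/(1+0.002624) = 0.0007242 eV

0.0007242


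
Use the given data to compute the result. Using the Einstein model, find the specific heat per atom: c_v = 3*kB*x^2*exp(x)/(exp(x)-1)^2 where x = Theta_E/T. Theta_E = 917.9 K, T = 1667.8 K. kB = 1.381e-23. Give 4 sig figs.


Step 1: x = Theta_E/T = 917.9/1667.8 = 0.5504
Step 2: x^2 = 0.3029
Step 3: exp(x) = 1.734
Step 4: c_v = 3*1.381e-23*0.3029*1.734/(1.734-1)^2 = 4.04e-23

4.04e-23


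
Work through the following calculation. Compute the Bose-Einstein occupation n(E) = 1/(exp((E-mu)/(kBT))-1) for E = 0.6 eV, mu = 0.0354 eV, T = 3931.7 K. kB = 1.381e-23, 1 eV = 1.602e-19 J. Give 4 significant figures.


Step 1: (E - mu) = 0.5646 eV
Step 2: x = (E-mu)*eV/(kB*T) = 0.5646*1.602e-19/(1.381e-23*3931.7) = 1.666
Step 3: exp(x) = 5.29
Step 4: n = 1/(exp(x)-1) = 0.2331

0.2331


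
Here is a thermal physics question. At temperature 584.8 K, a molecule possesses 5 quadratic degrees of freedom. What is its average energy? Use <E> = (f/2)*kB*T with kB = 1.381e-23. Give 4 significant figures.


Step 1: f/2 = 5/2 = 2.5
Step 2: kB*T = 1.381e-23 * 584.8 = 8.076e-21
Step 3: <E> = 2.5 * 8.076e-21 = 2.019e-20 J

2.019e-20


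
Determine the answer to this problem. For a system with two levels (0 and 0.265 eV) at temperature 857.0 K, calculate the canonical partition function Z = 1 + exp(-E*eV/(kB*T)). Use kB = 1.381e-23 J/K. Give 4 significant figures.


Step 1: Compute beta*E = E*eV/(kB*T) = 0.265*1.602e-19/(1.381e-23*857.0) = 3.587
Step 2: exp(-beta*E) = exp(-3.587) = 0.02768
Step 3: Z = 1 + 0.02768 = 1.028

1.028


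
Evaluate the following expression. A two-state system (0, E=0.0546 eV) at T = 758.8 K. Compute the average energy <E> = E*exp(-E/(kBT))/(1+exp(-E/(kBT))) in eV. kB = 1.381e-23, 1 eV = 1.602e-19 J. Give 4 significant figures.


Step 1: beta*E = 0.0546*1.602e-19/(1.381e-23*758.8) = 0.8347
Step 2: exp(-beta*E) = 0.434
Step 3: <E> = 0.0546*0.434/(1+0.434) = 0.01652 eV

0.01652


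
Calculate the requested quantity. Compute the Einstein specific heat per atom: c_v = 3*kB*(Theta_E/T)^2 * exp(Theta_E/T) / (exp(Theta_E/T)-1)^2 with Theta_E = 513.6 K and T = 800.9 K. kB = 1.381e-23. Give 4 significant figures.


Step 1: x = Theta_E/T = 513.6/800.9 = 0.6413
Step 2: x^2 = 0.4112
Step 3: exp(x) = 1.899
Step 4: c_v = 3*1.381e-23*0.4112*1.899/(1.899-1)^2 = 4.004e-23

4.004e-23


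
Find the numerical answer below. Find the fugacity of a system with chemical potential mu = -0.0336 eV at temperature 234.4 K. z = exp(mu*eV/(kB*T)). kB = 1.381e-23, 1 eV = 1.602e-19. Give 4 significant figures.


Step 1: Convert mu to Joules: -0.0336*1.602e-19 = -5.383e-21 J
Step 2: kB*T = 1.381e-23*234.4 = 3.237e-21 J
Step 3: mu/(kB*T) = -1.663
Step 4: z = exp(-1.663) = 0.1896

0.1896


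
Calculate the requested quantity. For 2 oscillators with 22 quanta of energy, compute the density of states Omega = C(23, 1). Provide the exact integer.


Step 1: Use binomial coefficient C(23, 1)
Step 2: Numerator = 23! / 22!
Step 3: Denominator = 1!
Step 4: Omega = 23

23


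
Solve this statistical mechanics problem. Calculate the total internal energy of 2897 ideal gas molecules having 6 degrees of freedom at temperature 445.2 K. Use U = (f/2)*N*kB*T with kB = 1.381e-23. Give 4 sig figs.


Step 1: f/2 = 6/2 = 3.0
Step 2: N*kB*T = 2897*1.381e-23*445.2 = 1.781e-17
Step 3: U = 3.0 * 1.781e-17 = 5.343e-17 J

5.343e-17


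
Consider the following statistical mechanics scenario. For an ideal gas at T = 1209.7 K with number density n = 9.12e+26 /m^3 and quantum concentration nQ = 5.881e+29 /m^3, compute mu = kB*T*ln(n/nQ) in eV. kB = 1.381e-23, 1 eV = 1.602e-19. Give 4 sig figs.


Step 1: n/nQ = 9.12e+26/5.881e+29 = 0.001551
Step 2: ln(n/nQ) = -6.469
Step 3: mu = kB*T*ln(n/nQ) = 1.671e-20*-6.469 = -1.081e-19 J
Step 4: Convert to eV: -1.081e-19/1.602e-19 = -0.6746 eV

-0.6746


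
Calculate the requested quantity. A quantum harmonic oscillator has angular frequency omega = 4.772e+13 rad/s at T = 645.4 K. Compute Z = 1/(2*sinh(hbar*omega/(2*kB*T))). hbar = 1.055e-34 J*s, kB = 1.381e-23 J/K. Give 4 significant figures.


Step 1: Compute x = hbar*omega/(kB*T) = 1.055e-34*4.772e+13/(1.381e-23*645.4) = 0.5648
Step 2: x/2 = 0.2824
Step 3: sinh(x/2) = 0.2862
Step 4: Z = 1/(2*0.2862) = 1.747

1.747


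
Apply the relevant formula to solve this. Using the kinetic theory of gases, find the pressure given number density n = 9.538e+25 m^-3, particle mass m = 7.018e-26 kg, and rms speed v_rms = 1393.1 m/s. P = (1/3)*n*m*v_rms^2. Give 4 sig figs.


Step 1: v_rms^2 = 1393.1^2 = 1.941e+06
Step 2: n*m = 9.538e+25*7.018e-26 = 6.694
Step 3: P = (1/3)*6.694*1.941e+06 = 4.33e+06 Pa

4.33e+06


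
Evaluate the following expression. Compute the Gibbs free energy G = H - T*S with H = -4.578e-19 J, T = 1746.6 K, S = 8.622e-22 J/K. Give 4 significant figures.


Step 1: T*S = 1746.6 * 8.622e-22 = 1.506e-18 J
Step 2: G = H - T*S = -4.578e-19 - 1.506e-18
Step 3: G = -1.964e-18 J

-1.964e-18


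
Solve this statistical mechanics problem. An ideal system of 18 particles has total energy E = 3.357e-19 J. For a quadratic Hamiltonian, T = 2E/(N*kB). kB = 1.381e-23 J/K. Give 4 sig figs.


Step 1: Numerator = 2*E = 2*3.357e-19 = 6.714e-19 J
Step 2: Denominator = N*kB = 18*1.381e-23 = 2.486e-22
Step 3: T = 6.714e-19 / 2.486e-22 = 2701 K

2701


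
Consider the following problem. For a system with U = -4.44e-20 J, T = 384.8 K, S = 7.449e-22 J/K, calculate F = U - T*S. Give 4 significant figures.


Step 1: T*S = 384.8 * 7.449e-22 = 2.866e-19 J
Step 2: F = U - T*S = -4.44e-20 - 2.866e-19
Step 3: F = -3.31e-19 J

-3.31e-19


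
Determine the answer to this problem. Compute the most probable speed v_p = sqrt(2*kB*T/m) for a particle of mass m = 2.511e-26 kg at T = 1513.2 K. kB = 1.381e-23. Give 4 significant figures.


Step 1: Numerator = 2*kB*T = 2*1.381e-23*1513.2 = 4.179e-20
Step 2: Ratio = 4.179e-20 / 2.511e-26 = 1.664e+06
Step 3: v_p = sqrt(1.664e+06) = 1290 m/s

1290


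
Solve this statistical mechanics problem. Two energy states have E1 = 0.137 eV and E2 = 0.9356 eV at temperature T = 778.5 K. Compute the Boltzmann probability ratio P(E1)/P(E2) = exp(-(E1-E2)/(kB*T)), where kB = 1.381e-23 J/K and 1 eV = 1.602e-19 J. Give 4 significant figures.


Step 1: Compute energy difference dE = E1 - E2 = 0.137 - 0.9356 = -0.7986 eV
Step 2: Convert to Joules: dE_J = -0.7986 * 1.602e-19 = -1.279e-19 J
Step 3: Compute exponent = -dE_J / (kB * T) = -(-1.279e-19) / (1.381e-23 * 778.5) = 11.9
Step 4: P(E1)/P(E2) = exp(11.9) = 1.472e+05

1.472e+05


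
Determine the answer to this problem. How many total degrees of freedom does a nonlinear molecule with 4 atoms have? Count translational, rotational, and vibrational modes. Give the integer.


Step 1: Translational DOF = 3
Step 2: Rotational DOF (nonlinear) = 3
Step 3: Vibrational DOF = 3*4 - 6 = 6
Step 4: Total = 3 + 3 + 6 = 12

12


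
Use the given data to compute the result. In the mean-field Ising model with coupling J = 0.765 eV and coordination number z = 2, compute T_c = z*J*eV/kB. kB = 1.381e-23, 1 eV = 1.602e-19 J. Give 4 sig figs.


Step 1: z*J = 2*0.765 = 1.53 eV
Step 2: Convert to Joules: 1.53*1.602e-19 = 2.451e-19 J
Step 3: T_c = 2.451e-19 / 1.381e-23 = 1.775e+04 K

1.775e+04


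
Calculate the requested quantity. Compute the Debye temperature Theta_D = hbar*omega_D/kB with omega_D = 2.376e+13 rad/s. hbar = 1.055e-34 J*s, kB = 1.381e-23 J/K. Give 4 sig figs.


Step 1: hbar*omega_D = 1.055e-34 * 2.376e+13 = 2.507e-21 J
Step 2: Theta_D = 2.507e-21 / 1.381e-23
Step 3: Theta_D = 181.5 K

181.5


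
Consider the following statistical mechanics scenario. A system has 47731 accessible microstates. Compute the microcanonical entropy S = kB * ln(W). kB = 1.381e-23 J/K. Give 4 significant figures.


Step 1: ln(W) = ln(47731) = 10.77
Step 2: S = kB * ln(W) = 1.381e-23 * 10.77
Step 3: S = 1.488e-22 J/K

1.488e-22


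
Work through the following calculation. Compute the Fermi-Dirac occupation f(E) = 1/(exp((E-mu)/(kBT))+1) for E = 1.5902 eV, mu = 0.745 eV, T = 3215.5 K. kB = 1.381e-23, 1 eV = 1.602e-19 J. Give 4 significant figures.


Step 1: (E - mu) = 1.5902 - 0.745 = 0.8452 eV
Step 2: Convert: (E-mu)*eV = 1.354e-19 J
Step 3: x = (E-mu)*eV/(kB*T) = 3.049
Step 4: f = 1/(exp(3.049)+1) = 0.04525

0.04525


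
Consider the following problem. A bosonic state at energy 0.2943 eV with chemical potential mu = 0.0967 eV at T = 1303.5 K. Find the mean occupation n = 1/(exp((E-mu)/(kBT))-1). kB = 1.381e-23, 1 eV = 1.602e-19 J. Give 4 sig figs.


Step 1: (E - mu) = 0.1976 eV
Step 2: x = (E-mu)*eV/(kB*T) = 0.1976*1.602e-19/(1.381e-23*1303.5) = 1.759
Step 3: exp(x) = 5.804
Step 4: n = 1/(exp(x)-1) = 0.2082

0.2082


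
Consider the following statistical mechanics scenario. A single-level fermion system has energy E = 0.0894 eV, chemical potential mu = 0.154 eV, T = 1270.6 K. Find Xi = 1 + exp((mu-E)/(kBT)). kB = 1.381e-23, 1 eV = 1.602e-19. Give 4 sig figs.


Step 1: (mu - E) = 0.154 - 0.0894 = 0.0646 eV
Step 2: x = (mu-E)*eV/(kB*T) = 0.0646*1.602e-19/(1.381e-23*1270.6) = 0.5898
Step 3: exp(x) = 1.804
Step 4: Xi = 1 + 1.804 = 2.804

2.804


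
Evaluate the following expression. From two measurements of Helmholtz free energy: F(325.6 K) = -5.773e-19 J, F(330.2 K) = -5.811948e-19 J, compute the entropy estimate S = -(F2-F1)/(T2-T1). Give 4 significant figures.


Step 1: dF = F2 - F1 = -5.811948e-19 - (-5.773e-19) = -3.8948e-21 J
Step 2: dT = T2 - T1 = 330.2 - 325.6 = 4.6 K
Step 3: S = -dF/dT = -(-3.8948e-21)/4.6 = 8.467e-22 J/K

8.467e-22


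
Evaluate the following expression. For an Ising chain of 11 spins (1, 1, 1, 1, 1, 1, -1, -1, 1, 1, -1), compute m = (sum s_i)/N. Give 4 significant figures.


Step 1: Count up spins (+1): 8, down spins (-1): 3
Step 2: Total magnetization M = 8 - 3 = 5
Step 3: m = M/N = 5/11 = 0.4545

0.4545


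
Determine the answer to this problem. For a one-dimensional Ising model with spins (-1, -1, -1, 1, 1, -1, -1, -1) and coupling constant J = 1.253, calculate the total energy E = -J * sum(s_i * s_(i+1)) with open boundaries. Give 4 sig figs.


Step 1: Nearest-neighbor products: 1, 1, -1, 1, -1, 1, 1
Step 2: Sum of products = 3
Step 3: E = -1.253 * 3 = -3.759

-3.759


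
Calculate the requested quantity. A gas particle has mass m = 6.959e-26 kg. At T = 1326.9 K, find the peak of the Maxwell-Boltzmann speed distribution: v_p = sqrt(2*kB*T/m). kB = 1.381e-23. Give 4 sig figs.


Step 1: Numerator = 2*kB*T = 2*1.381e-23*1326.9 = 3.665e-20
Step 2: Ratio = 3.665e-20 / 6.959e-26 = 5.266e+05
Step 3: v_p = sqrt(5.266e+05) = 725.7 m/s

725.7


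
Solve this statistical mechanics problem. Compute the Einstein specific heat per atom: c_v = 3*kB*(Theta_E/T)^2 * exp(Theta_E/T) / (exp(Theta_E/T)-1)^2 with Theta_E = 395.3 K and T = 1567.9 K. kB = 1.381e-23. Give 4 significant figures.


Step 1: x = Theta_E/T = 395.3/1567.9 = 0.2521
Step 2: x^2 = 0.06356
Step 3: exp(x) = 1.287
Step 4: c_v = 3*1.381e-23*0.06356*1.287/(1.287-1)^2 = 4.121e-23

4.121e-23


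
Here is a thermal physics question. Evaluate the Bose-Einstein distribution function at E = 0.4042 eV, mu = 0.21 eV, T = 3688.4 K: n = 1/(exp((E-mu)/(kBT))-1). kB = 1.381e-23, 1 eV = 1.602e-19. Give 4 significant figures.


Step 1: (E - mu) = 0.1942 eV
Step 2: x = (E-mu)*eV/(kB*T) = 0.1942*1.602e-19/(1.381e-23*3688.4) = 0.6108
Step 3: exp(x) = 1.842
Step 4: n = 1/(exp(x)-1) = 1.188

1.188


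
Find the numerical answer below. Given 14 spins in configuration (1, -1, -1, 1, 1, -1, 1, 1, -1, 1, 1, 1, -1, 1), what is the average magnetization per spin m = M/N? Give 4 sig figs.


Step 1: Count up spins (+1): 9, down spins (-1): 5
Step 2: Total magnetization M = 9 - 5 = 4
Step 3: m = M/N = 4/14 = 0.2857

0.2857


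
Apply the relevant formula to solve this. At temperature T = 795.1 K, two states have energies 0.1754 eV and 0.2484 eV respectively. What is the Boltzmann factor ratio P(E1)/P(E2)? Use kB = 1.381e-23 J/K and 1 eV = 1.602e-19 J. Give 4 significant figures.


Step 1: Compute energy difference dE = E1 - E2 = 0.1754 - 0.2484 = -0.073 eV
Step 2: Convert to Joules: dE_J = -0.073 * 1.602e-19 = -1.169e-20 J
Step 3: Compute exponent = -dE_J / (kB * T) = -(-1.169e-20) / (1.381e-23 * 795.1) = 1.065
Step 4: P(E1)/P(E2) = exp(1.065) = 2.901

2.901


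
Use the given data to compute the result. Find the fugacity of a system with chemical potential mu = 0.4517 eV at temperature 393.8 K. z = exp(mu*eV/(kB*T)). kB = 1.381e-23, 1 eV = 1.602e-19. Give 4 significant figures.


Step 1: Convert mu to Joules: 0.4517*1.602e-19 = 7.236e-20 J
Step 2: kB*T = 1.381e-23*393.8 = 5.438e-21 J
Step 3: mu/(kB*T) = 13.31
Step 4: z = exp(13.31) = 6.007e+05

6.007e+05


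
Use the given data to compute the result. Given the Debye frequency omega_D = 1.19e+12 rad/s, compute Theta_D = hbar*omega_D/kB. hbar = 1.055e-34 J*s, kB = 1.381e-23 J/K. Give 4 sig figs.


Step 1: hbar*omega_D = 1.055e-34 * 1.19e+12 = 1.255e-22 J
Step 2: Theta_D = 1.255e-22 / 1.381e-23
Step 3: Theta_D = 9.091 K

9.091


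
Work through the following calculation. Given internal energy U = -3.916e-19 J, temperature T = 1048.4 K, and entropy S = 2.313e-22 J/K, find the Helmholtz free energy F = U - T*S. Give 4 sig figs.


Step 1: T*S = 1048.4 * 2.313e-22 = 2.425e-19 J
Step 2: F = U - T*S = -3.916e-19 - 2.425e-19
Step 3: F = -6.341e-19 J

-6.341e-19


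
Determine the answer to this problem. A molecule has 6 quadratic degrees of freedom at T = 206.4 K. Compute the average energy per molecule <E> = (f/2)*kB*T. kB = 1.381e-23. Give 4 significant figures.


Step 1: f/2 = 6/2 = 3
Step 2: kB*T = 1.381e-23 * 206.4 = 2.85e-21
Step 3: <E> = 3 * 2.85e-21 = 8.551e-21 J

8.551e-21


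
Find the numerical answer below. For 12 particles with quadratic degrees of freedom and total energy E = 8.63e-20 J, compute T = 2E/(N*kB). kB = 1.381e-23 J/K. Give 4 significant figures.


Step 1: Numerator = 2*E = 2*8.63e-20 = 1.726e-19 J
Step 2: Denominator = N*kB = 12*1.381e-23 = 1.657e-22
Step 3: T = 1.726e-19 / 1.657e-22 = 1042 K

1042


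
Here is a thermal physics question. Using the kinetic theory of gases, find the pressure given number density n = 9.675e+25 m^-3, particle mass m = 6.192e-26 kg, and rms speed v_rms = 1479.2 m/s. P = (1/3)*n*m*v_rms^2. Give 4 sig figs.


Step 1: v_rms^2 = 1479.2^2 = 2.188e+06
Step 2: n*m = 9.675e+25*6.192e-26 = 5.991
Step 3: P = (1/3)*5.991*2.188e+06 = 4.369e+06 Pa

4.369e+06


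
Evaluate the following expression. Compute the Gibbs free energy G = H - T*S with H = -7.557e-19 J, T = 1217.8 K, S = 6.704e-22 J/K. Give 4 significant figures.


Step 1: T*S = 1217.8 * 6.704e-22 = 8.164e-19 J
Step 2: G = H - T*S = -7.557e-19 - 8.164e-19
Step 3: G = -1.572e-18 J

-1.572e-18


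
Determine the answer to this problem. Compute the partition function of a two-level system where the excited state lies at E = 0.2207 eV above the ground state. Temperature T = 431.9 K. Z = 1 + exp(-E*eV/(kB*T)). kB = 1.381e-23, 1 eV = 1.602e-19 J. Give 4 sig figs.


Step 1: Compute beta*E = E*eV/(kB*T) = 0.2207*1.602e-19/(1.381e-23*431.9) = 5.928
Step 2: exp(-beta*E) = exp(-5.928) = 0.002665
Step 3: Z = 1 + 0.002665 = 1.003

1.003


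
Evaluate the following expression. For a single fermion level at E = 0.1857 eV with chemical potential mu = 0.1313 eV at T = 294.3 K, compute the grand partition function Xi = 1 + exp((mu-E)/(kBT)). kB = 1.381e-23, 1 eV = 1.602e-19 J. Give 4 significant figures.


Step 1: (mu - E) = 0.1313 - 0.1857 = -0.0544 eV
Step 2: x = (mu-E)*eV/(kB*T) = -0.0544*1.602e-19/(1.381e-23*294.3) = -2.144
Step 3: exp(x) = 0.1172
Step 4: Xi = 1 + 0.1172 = 1.117

1.117
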